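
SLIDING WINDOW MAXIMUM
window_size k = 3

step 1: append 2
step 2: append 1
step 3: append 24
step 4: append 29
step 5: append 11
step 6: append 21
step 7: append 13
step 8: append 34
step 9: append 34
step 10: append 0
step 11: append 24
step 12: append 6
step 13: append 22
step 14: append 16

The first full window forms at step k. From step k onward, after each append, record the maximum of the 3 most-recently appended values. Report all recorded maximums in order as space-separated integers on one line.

step 1: append 2 -> window=[2] (not full yet)
step 2: append 1 -> window=[2, 1] (not full yet)
step 3: append 24 -> window=[2, 1, 24] -> max=24
step 4: append 29 -> window=[1, 24, 29] -> max=29
step 5: append 11 -> window=[24, 29, 11] -> max=29
step 6: append 21 -> window=[29, 11, 21] -> max=29
step 7: append 13 -> window=[11, 21, 13] -> max=21
step 8: append 34 -> window=[21, 13, 34] -> max=34
step 9: append 34 -> window=[13, 34, 34] -> max=34
step 10: append 0 -> window=[34, 34, 0] -> max=34
step 11: append 24 -> window=[34, 0, 24] -> max=34
step 12: append 6 -> window=[0, 24, 6] -> max=24
step 13: append 22 -> window=[24, 6, 22] -> max=24
step 14: append 16 -> window=[6, 22, 16] -> max=22

Answer: 24 29 29 29 21 34 34 34 34 24 24 22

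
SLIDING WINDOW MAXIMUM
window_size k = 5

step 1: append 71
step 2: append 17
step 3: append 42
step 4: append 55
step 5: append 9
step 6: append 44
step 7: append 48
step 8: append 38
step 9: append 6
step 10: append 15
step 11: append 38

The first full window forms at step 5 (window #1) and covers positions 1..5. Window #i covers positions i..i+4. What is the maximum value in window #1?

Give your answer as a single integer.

Answer: 71

Derivation:
step 1: append 71 -> window=[71] (not full yet)
step 2: append 17 -> window=[71, 17] (not full yet)
step 3: append 42 -> window=[71, 17, 42] (not full yet)
step 4: append 55 -> window=[71, 17, 42, 55] (not full yet)
step 5: append 9 -> window=[71, 17, 42, 55, 9] -> max=71
Window #1 max = 71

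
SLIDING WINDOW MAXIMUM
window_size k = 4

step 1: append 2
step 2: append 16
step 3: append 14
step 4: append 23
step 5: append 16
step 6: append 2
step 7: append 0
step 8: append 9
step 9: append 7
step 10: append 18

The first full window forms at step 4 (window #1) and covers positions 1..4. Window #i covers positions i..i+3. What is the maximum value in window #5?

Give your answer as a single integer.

Answer: 16

Derivation:
step 1: append 2 -> window=[2] (not full yet)
step 2: append 16 -> window=[2, 16] (not full yet)
step 3: append 14 -> window=[2, 16, 14] (not full yet)
step 4: append 23 -> window=[2, 16, 14, 23] -> max=23
step 5: append 16 -> window=[16, 14, 23, 16] -> max=23
step 6: append 2 -> window=[14, 23, 16, 2] -> max=23
step 7: append 0 -> window=[23, 16, 2, 0] -> max=23
step 8: append 9 -> window=[16, 2, 0, 9] -> max=16
Window #5 max = 16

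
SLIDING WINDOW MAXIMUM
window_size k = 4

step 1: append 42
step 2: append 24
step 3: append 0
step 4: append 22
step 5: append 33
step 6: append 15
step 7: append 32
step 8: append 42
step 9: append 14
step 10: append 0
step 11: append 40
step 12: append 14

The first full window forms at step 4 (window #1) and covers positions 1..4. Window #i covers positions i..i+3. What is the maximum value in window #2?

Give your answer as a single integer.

step 1: append 42 -> window=[42] (not full yet)
step 2: append 24 -> window=[42, 24] (not full yet)
step 3: append 0 -> window=[42, 24, 0] (not full yet)
step 4: append 22 -> window=[42, 24, 0, 22] -> max=42
step 5: append 33 -> window=[24, 0, 22, 33] -> max=33
Window #2 max = 33

Answer: 33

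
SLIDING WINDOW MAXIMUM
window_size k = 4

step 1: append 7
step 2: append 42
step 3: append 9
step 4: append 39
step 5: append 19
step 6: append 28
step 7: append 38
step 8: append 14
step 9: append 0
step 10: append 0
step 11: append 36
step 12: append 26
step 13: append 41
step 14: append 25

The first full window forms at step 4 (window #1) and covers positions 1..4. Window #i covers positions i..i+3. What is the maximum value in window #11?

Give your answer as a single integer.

Answer: 41

Derivation:
step 1: append 7 -> window=[7] (not full yet)
step 2: append 42 -> window=[7, 42] (not full yet)
step 3: append 9 -> window=[7, 42, 9] (not full yet)
step 4: append 39 -> window=[7, 42, 9, 39] -> max=42
step 5: append 19 -> window=[42, 9, 39, 19] -> max=42
step 6: append 28 -> window=[9, 39, 19, 28] -> max=39
step 7: append 38 -> window=[39, 19, 28, 38] -> max=39
step 8: append 14 -> window=[19, 28, 38, 14] -> max=38
step 9: append 0 -> window=[28, 38, 14, 0] -> max=38
step 10: append 0 -> window=[38, 14, 0, 0] -> max=38
step 11: append 36 -> window=[14, 0, 0, 36] -> max=36
step 12: append 26 -> window=[0, 0, 36, 26] -> max=36
step 13: append 41 -> window=[0, 36, 26, 41] -> max=41
step 14: append 25 -> window=[36, 26, 41, 25] -> max=41
Window #11 max = 41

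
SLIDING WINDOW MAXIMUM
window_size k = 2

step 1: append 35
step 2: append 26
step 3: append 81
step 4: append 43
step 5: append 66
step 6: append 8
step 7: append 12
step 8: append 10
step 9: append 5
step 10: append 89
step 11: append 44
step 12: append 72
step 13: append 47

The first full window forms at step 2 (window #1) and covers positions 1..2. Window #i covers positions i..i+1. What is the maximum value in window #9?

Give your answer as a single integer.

Answer: 89

Derivation:
step 1: append 35 -> window=[35] (not full yet)
step 2: append 26 -> window=[35, 26] -> max=35
step 3: append 81 -> window=[26, 81] -> max=81
step 4: append 43 -> window=[81, 43] -> max=81
step 5: append 66 -> window=[43, 66] -> max=66
step 6: append 8 -> window=[66, 8] -> max=66
step 7: append 12 -> window=[8, 12] -> max=12
step 8: append 10 -> window=[12, 10] -> max=12
step 9: append 5 -> window=[10, 5] -> max=10
step 10: append 89 -> window=[5, 89] -> max=89
Window #9 max = 89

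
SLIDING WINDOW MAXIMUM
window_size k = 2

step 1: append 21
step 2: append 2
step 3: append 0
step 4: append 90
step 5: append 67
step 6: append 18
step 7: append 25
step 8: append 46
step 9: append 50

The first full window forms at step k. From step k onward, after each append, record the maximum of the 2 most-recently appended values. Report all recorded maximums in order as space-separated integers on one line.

Answer: 21 2 90 90 67 25 46 50

Derivation:
step 1: append 21 -> window=[21] (not full yet)
step 2: append 2 -> window=[21, 2] -> max=21
step 3: append 0 -> window=[2, 0] -> max=2
step 4: append 90 -> window=[0, 90] -> max=90
step 5: append 67 -> window=[90, 67] -> max=90
step 6: append 18 -> window=[67, 18] -> max=67
step 7: append 25 -> window=[18, 25] -> max=25
step 8: append 46 -> window=[25, 46] -> max=46
step 9: append 50 -> window=[46, 50] -> max=50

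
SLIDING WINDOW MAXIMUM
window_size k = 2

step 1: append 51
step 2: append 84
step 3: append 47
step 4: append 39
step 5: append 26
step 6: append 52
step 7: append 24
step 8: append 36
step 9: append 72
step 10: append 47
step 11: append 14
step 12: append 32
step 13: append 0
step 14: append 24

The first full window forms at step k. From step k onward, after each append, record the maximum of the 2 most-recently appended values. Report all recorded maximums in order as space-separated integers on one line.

Answer: 84 84 47 39 52 52 36 72 72 47 32 32 24

Derivation:
step 1: append 51 -> window=[51] (not full yet)
step 2: append 84 -> window=[51, 84] -> max=84
step 3: append 47 -> window=[84, 47] -> max=84
step 4: append 39 -> window=[47, 39] -> max=47
step 5: append 26 -> window=[39, 26] -> max=39
step 6: append 52 -> window=[26, 52] -> max=52
step 7: append 24 -> window=[52, 24] -> max=52
step 8: append 36 -> window=[24, 36] -> max=36
step 9: append 72 -> window=[36, 72] -> max=72
step 10: append 47 -> window=[72, 47] -> max=72
step 11: append 14 -> window=[47, 14] -> max=47
step 12: append 32 -> window=[14, 32] -> max=32
step 13: append 0 -> window=[32, 0] -> max=32
step 14: append 24 -> window=[0, 24] -> max=24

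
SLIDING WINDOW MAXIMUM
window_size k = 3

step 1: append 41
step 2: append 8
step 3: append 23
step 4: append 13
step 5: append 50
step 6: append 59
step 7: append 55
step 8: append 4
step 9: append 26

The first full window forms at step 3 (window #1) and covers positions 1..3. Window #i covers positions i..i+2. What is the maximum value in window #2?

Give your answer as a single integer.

Answer: 23

Derivation:
step 1: append 41 -> window=[41] (not full yet)
step 2: append 8 -> window=[41, 8] (not full yet)
step 3: append 23 -> window=[41, 8, 23] -> max=41
step 4: append 13 -> window=[8, 23, 13] -> max=23
Window #2 max = 23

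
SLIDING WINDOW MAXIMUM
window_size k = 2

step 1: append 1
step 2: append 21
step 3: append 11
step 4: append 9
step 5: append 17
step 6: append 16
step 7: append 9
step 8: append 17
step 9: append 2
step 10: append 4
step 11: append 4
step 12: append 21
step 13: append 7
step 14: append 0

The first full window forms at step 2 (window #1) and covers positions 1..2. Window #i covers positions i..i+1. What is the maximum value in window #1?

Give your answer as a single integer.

step 1: append 1 -> window=[1] (not full yet)
step 2: append 21 -> window=[1, 21] -> max=21
Window #1 max = 21

Answer: 21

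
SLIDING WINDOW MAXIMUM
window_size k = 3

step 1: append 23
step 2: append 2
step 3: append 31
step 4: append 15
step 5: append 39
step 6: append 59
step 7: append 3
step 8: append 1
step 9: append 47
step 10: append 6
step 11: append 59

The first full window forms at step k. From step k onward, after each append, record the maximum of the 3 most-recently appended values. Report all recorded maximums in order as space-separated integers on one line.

Answer: 31 31 39 59 59 59 47 47 59

Derivation:
step 1: append 23 -> window=[23] (not full yet)
step 2: append 2 -> window=[23, 2] (not full yet)
step 3: append 31 -> window=[23, 2, 31] -> max=31
step 4: append 15 -> window=[2, 31, 15] -> max=31
step 5: append 39 -> window=[31, 15, 39] -> max=39
step 6: append 59 -> window=[15, 39, 59] -> max=59
step 7: append 3 -> window=[39, 59, 3] -> max=59
step 8: append 1 -> window=[59, 3, 1] -> max=59
step 9: append 47 -> window=[3, 1, 47] -> max=47
step 10: append 6 -> window=[1, 47, 6] -> max=47
step 11: append 59 -> window=[47, 6, 59] -> max=59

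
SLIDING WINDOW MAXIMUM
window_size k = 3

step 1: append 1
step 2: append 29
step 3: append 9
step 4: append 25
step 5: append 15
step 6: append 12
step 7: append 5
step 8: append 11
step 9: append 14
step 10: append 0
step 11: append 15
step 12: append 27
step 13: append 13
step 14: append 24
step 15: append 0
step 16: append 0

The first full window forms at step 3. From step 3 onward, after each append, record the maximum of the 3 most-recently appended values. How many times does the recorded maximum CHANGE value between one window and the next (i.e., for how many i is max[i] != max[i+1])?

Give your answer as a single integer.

Answer: 7

Derivation:
step 1: append 1 -> window=[1] (not full yet)
step 2: append 29 -> window=[1, 29] (not full yet)
step 3: append 9 -> window=[1, 29, 9] -> max=29
step 4: append 25 -> window=[29, 9, 25] -> max=29
step 5: append 15 -> window=[9, 25, 15] -> max=25
step 6: append 12 -> window=[25, 15, 12] -> max=25
step 7: append 5 -> window=[15, 12, 5] -> max=15
step 8: append 11 -> window=[12, 5, 11] -> max=12
step 9: append 14 -> window=[5, 11, 14] -> max=14
step 10: append 0 -> window=[11, 14, 0] -> max=14
step 11: append 15 -> window=[14, 0, 15] -> max=15
step 12: append 27 -> window=[0, 15, 27] -> max=27
step 13: append 13 -> window=[15, 27, 13] -> max=27
step 14: append 24 -> window=[27, 13, 24] -> max=27
step 15: append 0 -> window=[13, 24, 0] -> max=24
step 16: append 0 -> window=[24, 0, 0] -> max=24
Recorded maximums: 29 29 25 25 15 12 14 14 15 27 27 27 24 24
Changes between consecutive maximums: 7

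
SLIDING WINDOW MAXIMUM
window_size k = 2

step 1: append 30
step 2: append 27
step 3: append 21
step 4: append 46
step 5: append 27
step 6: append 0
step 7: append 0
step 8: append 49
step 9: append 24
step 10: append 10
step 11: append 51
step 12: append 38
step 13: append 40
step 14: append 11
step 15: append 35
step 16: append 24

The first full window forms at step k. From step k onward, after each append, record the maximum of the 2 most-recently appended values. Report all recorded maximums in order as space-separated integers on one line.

step 1: append 30 -> window=[30] (not full yet)
step 2: append 27 -> window=[30, 27] -> max=30
step 3: append 21 -> window=[27, 21] -> max=27
step 4: append 46 -> window=[21, 46] -> max=46
step 5: append 27 -> window=[46, 27] -> max=46
step 6: append 0 -> window=[27, 0] -> max=27
step 7: append 0 -> window=[0, 0] -> max=0
step 8: append 49 -> window=[0, 49] -> max=49
step 9: append 24 -> window=[49, 24] -> max=49
step 10: append 10 -> window=[24, 10] -> max=24
step 11: append 51 -> window=[10, 51] -> max=51
step 12: append 38 -> window=[51, 38] -> max=51
step 13: append 40 -> window=[38, 40] -> max=40
step 14: append 11 -> window=[40, 11] -> max=40
step 15: append 35 -> window=[11, 35] -> max=35
step 16: append 24 -> window=[35, 24] -> max=35

Answer: 30 27 46 46 27 0 49 49 24 51 51 40 40 35 35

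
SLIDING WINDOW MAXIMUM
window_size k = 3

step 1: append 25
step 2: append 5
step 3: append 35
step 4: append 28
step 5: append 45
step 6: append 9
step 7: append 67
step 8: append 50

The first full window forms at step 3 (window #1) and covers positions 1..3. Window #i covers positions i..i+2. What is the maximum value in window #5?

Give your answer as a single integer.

Answer: 67

Derivation:
step 1: append 25 -> window=[25] (not full yet)
step 2: append 5 -> window=[25, 5] (not full yet)
step 3: append 35 -> window=[25, 5, 35] -> max=35
step 4: append 28 -> window=[5, 35, 28] -> max=35
step 5: append 45 -> window=[35, 28, 45] -> max=45
step 6: append 9 -> window=[28, 45, 9] -> max=45
step 7: append 67 -> window=[45, 9, 67] -> max=67
Window #5 max = 67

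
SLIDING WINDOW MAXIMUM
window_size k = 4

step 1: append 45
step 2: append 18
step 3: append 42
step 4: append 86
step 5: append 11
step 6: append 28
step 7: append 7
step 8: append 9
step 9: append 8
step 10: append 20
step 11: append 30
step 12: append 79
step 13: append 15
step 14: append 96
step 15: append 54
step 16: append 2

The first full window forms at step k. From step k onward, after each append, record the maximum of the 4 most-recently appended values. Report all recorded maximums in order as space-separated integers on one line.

Answer: 86 86 86 86 28 28 20 30 79 79 96 96 96

Derivation:
step 1: append 45 -> window=[45] (not full yet)
step 2: append 18 -> window=[45, 18] (not full yet)
step 3: append 42 -> window=[45, 18, 42] (not full yet)
step 4: append 86 -> window=[45, 18, 42, 86] -> max=86
step 5: append 11 -> window=[18, 42, 86, 11] -> max=86
step 6: append 28 -> window=[42, 86, 11, 28] -> max=86
step 7: append 7 -> window=[86, 11, 28, 7] -> max=86
step 8: append 9 -> window=[11, 28, 7, 9] -> max=28
step 9: append 8 -> window=[28, 7, 9, 8] -> max=28
step 10: append 20 -> window=[7, 9, 8, 20] -> max=20
step 11: append 30 -> window=[9, 8, 20, 30] -> max=30
step 12: append 79 -> window=[8, 20, 30, 79] -> max=79
step 13: append 15 -> window=[20, 30, 79, 15] -> max=79
step 14: append 96 -> window=[30, 79, 15, 96] -> max=96
step 15: append 54 -> window=[79, 15, 96, 54] -> max=96
step 16: append 2 -> window=[15, 96, 54, 2] -> max=96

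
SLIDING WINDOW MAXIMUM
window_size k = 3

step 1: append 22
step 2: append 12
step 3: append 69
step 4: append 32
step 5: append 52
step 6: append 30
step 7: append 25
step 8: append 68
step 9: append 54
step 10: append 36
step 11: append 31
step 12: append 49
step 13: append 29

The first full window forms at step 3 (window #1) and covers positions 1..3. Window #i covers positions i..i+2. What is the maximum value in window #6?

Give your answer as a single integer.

Answer: 68

Derivation:
step 1: append 22 -> window=[22] (not full yet)
step 2: append 12 -> window=[22, 12] (not full yet)
step 3: append 69 -> window=[22, 12, 69] -> max=69
step 4: append 32 -> window=[12, 69, 32] -> max=69
step 5: append 52 -> window=[69, 32, 52] -> max=69
step 6: append 30 -> window=[32, 52, 30] -> max=52
step 7: append 25 -> window=[52, 30, 25] -> max=52
step 8: append 68 -> window=[30, 25, 68] -> max=68
Window #6 max = 68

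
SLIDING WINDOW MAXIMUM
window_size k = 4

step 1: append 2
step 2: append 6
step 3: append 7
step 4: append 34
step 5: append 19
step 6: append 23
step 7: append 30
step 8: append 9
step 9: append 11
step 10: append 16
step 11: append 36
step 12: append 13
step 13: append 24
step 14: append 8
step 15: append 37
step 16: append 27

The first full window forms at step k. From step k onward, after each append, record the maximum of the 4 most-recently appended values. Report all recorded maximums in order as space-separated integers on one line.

step 1: append 2 -> window=[2] (not full yet)
step 2: append 6 -> window=[2, 6] (not full yet)
step 3: append 7 -> window=[2, 6, 7] (not full yet)
step 4: append 34 -> window=[2, 6, 7, 34] -> max=34
step 5: append 19 -> window=[6, 7, 34, 19] -> max=34
step 6: append 23 -> window=[7, 34, 19, 23] -> max=34
step 7: append 30 -> window=[34, 19, 23, 30] -> max=34
step 8: append 9 -> window=[19, 23, 30, 9] -> max=30
step 9: append 11 -> window=[23, 30, 9, 11] -> max=30
step 10: append 16 -> window=[30, 9, 11, 16] -> max=30
step 11: append 36 -> window=[9, 11, 16, 36] -> max=36
step 12: append 13 -> window=[11, 16, 36, 13] -> max=36
step 13: append 24 -> window=[16, 36, 13, 24] -> max=36
step 14: append 8 -> window=[36, 13, 24, 8] -> max=36
step 15: append 37 -> window=[13, 24, 8, 37] -> max=37
step 16: append 27 -> window=[24, 8, 37, 27] -> max=37

Answer: 34 34 34 34 30 30 30 36 36 36 36 37 37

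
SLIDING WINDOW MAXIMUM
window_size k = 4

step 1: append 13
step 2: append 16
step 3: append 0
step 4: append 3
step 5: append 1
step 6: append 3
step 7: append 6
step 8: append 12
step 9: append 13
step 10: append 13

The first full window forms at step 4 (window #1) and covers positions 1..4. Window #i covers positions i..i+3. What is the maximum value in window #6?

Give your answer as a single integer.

Answer: 13

Derivation:
step 1: append 13 -> window=[13] (not full yet)
step 2: append 16 -> window=[13, 16] (not full yet)
step 3: append 0 -> window=[13, 16, 0] (not full yet)
step 4: append 3 -> window=[13, 16, 0, 3] -> max=16
step 5: append 1 -> window=[16, 0, 3, 1] -> max=16
step 6: append 3 -> window=[0, 3, 1, 3] -> max=3
step 7: append 6 -> window=[3, 1, 3, 6] -> max=6
step 8: append 12 -> window=[1, 3, 6, 12] -> max=12
step 9: append 13 -> window=[3, 6, 12, 13] -> max=13
Window #6 max = 13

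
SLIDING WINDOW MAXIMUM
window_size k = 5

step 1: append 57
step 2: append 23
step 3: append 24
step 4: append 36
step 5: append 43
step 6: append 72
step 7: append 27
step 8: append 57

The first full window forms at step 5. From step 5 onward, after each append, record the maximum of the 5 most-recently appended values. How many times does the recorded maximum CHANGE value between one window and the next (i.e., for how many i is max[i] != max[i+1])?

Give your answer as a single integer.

step 1: append 57 -> window=[57] (not full yet)
step 2: append 23 -> window=[57, 23] (not full yet)
step 3: append 24 -> window=[57, 23, 24] (not full yet)
step 4: append 36 -> window=[57, 23, 24, 36] (not full yet)
step 5: append 43 -> window=[57, 23, 24, 36, 43] -> max=57
step 6: append 72 -> window=[23, 24, 36, 43, 72] -> max=72
step 7: append 27 -> window=[24, 36, 43, 72, 27] -> max=72
step 8: append 57 -> window=[36, 43, 72, 27, 57] -> max=72
Recorded maximums: 57 72 72 72
Changes between consecutive maximums: 1

Answer: 1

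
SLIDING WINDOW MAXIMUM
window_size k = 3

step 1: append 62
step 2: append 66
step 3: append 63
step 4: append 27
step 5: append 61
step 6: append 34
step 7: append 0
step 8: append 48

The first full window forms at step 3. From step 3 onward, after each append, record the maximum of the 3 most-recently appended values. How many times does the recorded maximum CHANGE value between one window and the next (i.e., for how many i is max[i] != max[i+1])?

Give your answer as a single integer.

Answer: 3

Derivation:
step 1: append 62 -> window=[62] (not full yet)
step 2: append 66 -> window=[62, 66] (not full yet)
step 3: append 63 -> window=[62, 66, 63] -> max=66
step 4: append 27 -> window=[66, 63, 27] -> max=66
step 5: append 61 -> window=[63, 27, 61] -> max=63
step 6: append 34 -> window=[27, 61, 34] -> max=61
step 7: append 0 -> window=[61, 34, 0] -> max=61
step 8: append 48 -> window=[34, 0, 48] -> max=48
Recorded maximums: 66 66 63 61 61 48
Changes between consecutive maximums: 3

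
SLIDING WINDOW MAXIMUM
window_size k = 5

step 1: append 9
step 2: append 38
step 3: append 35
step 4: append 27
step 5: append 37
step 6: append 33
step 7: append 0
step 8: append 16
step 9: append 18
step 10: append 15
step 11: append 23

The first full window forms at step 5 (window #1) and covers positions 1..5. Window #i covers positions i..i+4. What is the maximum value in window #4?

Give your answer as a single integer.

Answer: 37

Derivation:
step 1: append 9 -> window=[9] (not full yet)
step 2: append 38 -> window=[9, 38] (not full yet)
step 3: append 35 -> window=[9, 38, 35] (not full yet)
step 4: append 27 -> window=[9, 38, 35, 27] (not full yet)
step 5: append 37 -> window=[9, 38, 35, 27, 37] -> max=38
step 6: append 33 -> window=[38, 35, 27, 37, 33] -> max=38
step 7: append 0 -> window=[35, 27, 37, 33, 0] -> max=37
step 8: append 16 -> window=[27, 37, 33, 0, 16] -> max=37
Window #4 max = 37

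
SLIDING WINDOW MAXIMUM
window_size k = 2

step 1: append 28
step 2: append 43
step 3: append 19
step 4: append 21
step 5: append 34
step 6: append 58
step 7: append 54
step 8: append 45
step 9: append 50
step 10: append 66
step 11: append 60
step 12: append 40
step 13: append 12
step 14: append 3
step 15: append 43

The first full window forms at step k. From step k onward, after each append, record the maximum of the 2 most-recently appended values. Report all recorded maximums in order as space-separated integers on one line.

Answer: 43 43 21 34 58 58 54 50 66 66 60 40 12 43

Derivation:
step 1: append 28 -> window=[28] (not full yet)
step 2: append 43 -> window=[28, 43] -> max=43
step 3: append 19 -> window=[43, 19] -> max=43
step 4: append 21 -> window=[19, 21] -> max=21
step 5: append 34 -> window=[21, 34] -> max=34
step 6: append 58 -> window=[34, 58] -> max=58
step 7: append 54 -> window=[58, 54] -> max=58
step 8: append 45 -> window=[54, 45] -> max=54
step 9: append 50 -> window=[45, 50] -> max=50
step 10: append 66 -> window=[50, 66] -> max=66
step 11: append 60 -> window=[66, 60] -> max=66
step 12: append 40 -> window=[60, 40] -> max=60
step 13: append 12 -> window=[40, 12] -> max=40
step 14: append 3 -> window=[12, 3] -> max=12
step 15: append 43 -> window=[3, 43] -> max=43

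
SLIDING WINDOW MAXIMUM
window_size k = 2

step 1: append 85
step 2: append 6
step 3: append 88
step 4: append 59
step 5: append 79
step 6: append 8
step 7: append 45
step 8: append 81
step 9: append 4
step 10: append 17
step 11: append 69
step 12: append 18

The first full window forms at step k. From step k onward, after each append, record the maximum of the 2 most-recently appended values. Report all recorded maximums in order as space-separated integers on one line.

step 1: append 85 -> window=[85] (not full yet)
step 2: append 6 -> window=[85, 6] -> max=85
step 3: append 88 -> window=[6, 88] -> max=88
step 4: append 59 -> window=[88, 59] -> max=88
step 5: append 79 -> window=[59, 79] -> max=79
step 6: append 8 -> window=[79, 8] -> max=79
step 7: append 45 -> window=[8, 45] -> max=45
step 8: append 81 -> window=[45, 81] -> max=81
step 9: append 4 -> window=[81, 4] -> max=81
step 10: append 17 -> window=[4, 17] -> max=17
step 11: append 69 -> window=[17, 69] -> max=69
step 12: append 18 -> window=[69, 18] -> max=69

Answer: 85 88 88 79 79 45 81 81 17 69 69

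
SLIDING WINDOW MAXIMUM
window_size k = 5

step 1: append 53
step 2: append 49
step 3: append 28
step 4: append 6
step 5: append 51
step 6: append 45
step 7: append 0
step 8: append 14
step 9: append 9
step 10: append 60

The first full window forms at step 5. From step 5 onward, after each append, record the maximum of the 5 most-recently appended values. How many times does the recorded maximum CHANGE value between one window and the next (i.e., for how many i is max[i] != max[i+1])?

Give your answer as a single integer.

step 1: append 53 -> window=[53] (not full yet)
step 2: append 49 -> window=[53, 49] (not full yet)
step 3: append 28 -> window=[53, 49, 28] (not full yet)
step 4: append 6 -> window=[53, 49, 28, 6] (not full yet)
step 5: append 51 -> window=[53, 49, 28, 6, 51] -> max=53
step 6: append 45 -> window=[49, 28, 6, 51, 45] -> max=51
step 7: append 0 -> window=[28, 6, 51, 45, 0] -> max=51
step 8: append 14 -> window=[6, 51, 45, 0, 14] -> max=51
step 9: append 9 -> window=[51, 45, 0, 14, 9] -> max=51
step 10: append 60 -> window=[45, 0, 14, 9, 60] -> max=60
Recorded maximums: 53 51 51 51 51 60
Changes between consecutive maximums: 2

Answer: 2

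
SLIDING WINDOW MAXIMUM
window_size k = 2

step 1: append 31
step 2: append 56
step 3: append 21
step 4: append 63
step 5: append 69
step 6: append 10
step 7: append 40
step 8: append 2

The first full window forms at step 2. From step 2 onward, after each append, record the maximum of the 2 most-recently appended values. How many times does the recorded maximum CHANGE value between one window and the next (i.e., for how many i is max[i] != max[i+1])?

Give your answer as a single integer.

Answer: 3

Derivation:
step 1: append 31 -> window=[31] (not full yet)
step 2: append 56 -> window=[31, 56] -> max=56
step 3: append 21 -> window=[56, 21] -> max=56
step 4: append 63 -> window=[21, 63] -> max=63
step 5: append 69 -> window=[63, 69] -> max=69
step 6: append 10 -> window=[69, 10] -> max=69
step 7: append 40 -> window=[10, 40] -> max=40
step 8: append 2 -> window=[40, 2] -> max=40
Recorded maximums: 56 56 63 69 69 40 40
Changes between consecutive maximums: 3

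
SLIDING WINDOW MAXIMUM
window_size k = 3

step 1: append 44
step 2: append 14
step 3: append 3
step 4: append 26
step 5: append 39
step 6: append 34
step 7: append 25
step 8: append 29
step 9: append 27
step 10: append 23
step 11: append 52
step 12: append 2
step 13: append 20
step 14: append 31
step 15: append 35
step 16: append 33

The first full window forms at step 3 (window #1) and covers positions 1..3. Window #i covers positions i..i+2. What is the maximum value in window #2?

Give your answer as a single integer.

step 1: append 44 -> window=[44] (not full yet)
step 2: append 14 -> window=[44, 14] (not full yet)
step 3: append 3 -> window=[44, 14, 3] -> max=44
step 4: append 26 -> window=[14, 3, 26] -> max=26
Window #2 max = 26

Answer: 26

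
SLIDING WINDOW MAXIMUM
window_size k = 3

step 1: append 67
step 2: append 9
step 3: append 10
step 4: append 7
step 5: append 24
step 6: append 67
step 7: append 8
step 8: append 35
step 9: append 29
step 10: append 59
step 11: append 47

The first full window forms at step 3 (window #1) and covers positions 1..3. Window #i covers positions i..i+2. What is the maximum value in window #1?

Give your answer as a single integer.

step 1: append 67 -> window=[67] (not full yet)
step 2: append 9 -> window=[67, 9] (not full yet)
step 3: append 10 -> window=[67, 9, 10] -> max=67
Window #1 max = 67

Answer: 67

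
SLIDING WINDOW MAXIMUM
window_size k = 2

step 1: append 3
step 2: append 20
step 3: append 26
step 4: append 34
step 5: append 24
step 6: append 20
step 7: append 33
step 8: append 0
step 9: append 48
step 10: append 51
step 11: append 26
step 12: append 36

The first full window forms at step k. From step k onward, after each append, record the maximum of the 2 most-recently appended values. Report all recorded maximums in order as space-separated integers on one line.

step 1: append 3 -> window=[3] (not full yet)
step 2: append 20 -> window=[3, 20] -> max=20
step 3: append 26 -> window=[20, 26] -> max=26
step 4: append 34 -> window=[26, 34] -> max=34
step 5: append 24 -> window=[34, 24] -> max=34
step 6: append 20 -> window=[24, 20] -> max=24
step 7: append 33 -> window=[20, 33] -> max=33
step 8: append 0 -> window=[33, 0] -> max=33
step 9: append 48 -> window=[0, 48] -> max=48
step 10: append 51 -> window=[48, 51] -> max=51
step 11: append 26 -> window=[51, 26] -> max=51
step 12: append 36 -> window=[26, 36] -> max=36

Answer: 20 26 34 34 24 33 33 48 51 51 36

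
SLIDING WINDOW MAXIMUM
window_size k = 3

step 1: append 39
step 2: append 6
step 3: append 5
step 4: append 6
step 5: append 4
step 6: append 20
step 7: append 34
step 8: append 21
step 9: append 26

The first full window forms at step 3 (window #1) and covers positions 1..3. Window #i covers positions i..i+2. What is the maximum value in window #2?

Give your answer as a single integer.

Answer: 6

Derivation:
step 1: append 39 -> window=[39] (not full yet)
step 2: append 6 -> window=[39, 6] (not full yet)
step 3: append 5 -> window=[39, 6, 5] -> max=39
step 4: append 6 -> window=[6, 5, 6] -> max=6
Window #2 max = 6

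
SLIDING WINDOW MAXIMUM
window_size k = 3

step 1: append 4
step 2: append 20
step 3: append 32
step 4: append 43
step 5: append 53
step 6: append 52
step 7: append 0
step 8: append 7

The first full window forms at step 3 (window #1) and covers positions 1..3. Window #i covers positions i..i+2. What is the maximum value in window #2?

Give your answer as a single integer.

step 1: append 4 -> window=[4] (not full yet)
step 2: append 20 -> window=[4, 20] (not full yet)
step 3: append 32 -> window=[4, 20, 32] -> max=32
step 4: append 43 -> window=[20, 32, 43] -> max=43
Window #2 max = 43

Answer: 43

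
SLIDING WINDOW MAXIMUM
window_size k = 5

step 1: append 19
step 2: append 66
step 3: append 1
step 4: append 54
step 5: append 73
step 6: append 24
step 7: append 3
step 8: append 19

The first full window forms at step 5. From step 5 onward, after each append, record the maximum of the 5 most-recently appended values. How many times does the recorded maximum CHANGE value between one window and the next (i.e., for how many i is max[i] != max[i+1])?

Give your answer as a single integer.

step 1: append 19 -> window=[19] (not full yet)
step 2: append 66 -> window=[19, 66] (not full yet)
step 3: append 1 -> window=[19, 66, 1] (not full yet)
step 4: append 54 -> window=[19, 66, 1, 54] (not full yet)
step 5: append 73 -> window=[19, 66, 1, 54, 73] -> max=73
step 6: append 24 -> window=[66, 1, 54, 73, 24] -> max=73
step 7: append 3 -> window=[1, 54, 73, 24, 3] -> max=73
step 8: append 19 -> window=[54, 73, 24, 3, 19] -> max=73
Recorded maximums: 73 73 73 73
Changes between consecutive maximums: 0

Answer: 0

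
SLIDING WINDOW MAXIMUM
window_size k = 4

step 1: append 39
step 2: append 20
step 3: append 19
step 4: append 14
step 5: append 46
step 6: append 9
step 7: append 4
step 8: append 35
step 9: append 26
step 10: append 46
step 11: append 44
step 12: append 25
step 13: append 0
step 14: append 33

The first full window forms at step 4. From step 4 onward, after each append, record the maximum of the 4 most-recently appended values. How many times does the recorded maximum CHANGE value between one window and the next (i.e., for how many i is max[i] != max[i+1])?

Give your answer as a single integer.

Answer: 4

Derivation:
step 1: append 39 -> window=[39] (not full yet)
step 2: append 20 -> window=[39, 20] (not full yet)
step 3: append 19 -> window=[39, 20, 19] (not full yet)
step 4: append 14 -> window=[39, 20, 19, 14] -> max=39
step 5: append 46 -> window=[20, 19, 14, 46] -> max=46
step 6: append 9 -> window=[19, 14, 46, 9] -> max=46
step 7: append 4 -> window=[14, 46, 9, 4] -> max=46
step 8: append 35 -> window=[46, 9, 4, 35] -> max=46
step 9: append 26 -> window=[9, 4, 35, 26] -> max=35
step 10: append 46 -> window=[4, 35, 26, 46] -> max=46
step 11: append 44 -> window=[35, 26, 46, 44] -> max=46
step 12: append 25 -> window=[26, 46, 44, 25] -> max=46
step 13: append 0 -> window=[46, 44, 25, 0] -> max=46
step 14: append 33 -> window=[44, 25, 0, 33] -> max=44
Recorded maximums: 39 46 46 46 46 35 46 46 46 46 44
Changes between consecutive maximums: 4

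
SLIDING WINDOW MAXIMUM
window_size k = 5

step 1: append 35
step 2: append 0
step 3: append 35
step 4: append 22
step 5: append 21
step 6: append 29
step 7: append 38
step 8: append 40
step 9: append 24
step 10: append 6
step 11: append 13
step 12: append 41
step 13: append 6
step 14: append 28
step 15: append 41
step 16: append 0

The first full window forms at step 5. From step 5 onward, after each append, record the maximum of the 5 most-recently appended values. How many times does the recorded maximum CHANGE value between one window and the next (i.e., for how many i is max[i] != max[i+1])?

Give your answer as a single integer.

step 1: append 35 -> window=[35] (not full yet)
step 2: append 0 -> window=[35, 0] (not full yet)
step 3: append 35 -> window=[35, 0, 35] (not full yet)
step 4: append 22 -> window=[35, 0, 35, 22] (not full yet)
step 5: append 21 -> window=[35, 0, 35, 22, 21] -> max=35
step 6: append 29 -> window=[0, 35, 22, 21, 29] -> max=35
step 7: append 38 -> window=[35, 22, 21, 29, 38] -> max=38
step 8: append 40 -> window=[22, 21, 29, 38, 40] -> max=40
step 9: append 24 -> window=[21, 29, 38, 40, 24] -> max=40
step 10: append 6 -> window=[29, 38, 40, 24, 6] -> max=40
step 11: append 13 -> window=[38, 40, 24, 6, 13] -> max=40
step 12: append 41 -> window=[40, 24, 6, 13, 41] -> max=41
step 13: append 6 -> window=[24, 6, 13, 41, 6] -> max=41
step 14: append 28 -> window=[6, 13, 41, 6, 28] -> max=41
step 15: append 41 -> window=[13, 41, 6, 28, 41] -> max=41
step 16: append 0 -> window=[41, 6, 28, 41, 0] -> max=41
Recorded maximums: 35 35 38 40 40 40 40 41 41 41 41 41
Changes between consecutive maximums: 3

Answer: 3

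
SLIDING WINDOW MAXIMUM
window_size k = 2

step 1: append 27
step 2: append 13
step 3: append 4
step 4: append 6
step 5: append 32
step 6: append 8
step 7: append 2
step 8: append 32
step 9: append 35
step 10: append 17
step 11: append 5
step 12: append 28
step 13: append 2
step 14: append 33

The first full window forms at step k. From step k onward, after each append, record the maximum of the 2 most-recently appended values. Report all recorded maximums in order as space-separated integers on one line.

Answer: 27 13 6 32 32 8 32 35 35 17 28 28 33

Derivation:
step 1: append 27 -> window=[27] (not full yet)
step 2: append 13 -> window=[27, 13] -> max=27
step 3: append 4 -> window=[13, 4] -> max=13
step 4: append 6 -> window=[4, 6] -> max=6
step 5: append 32 -> window=[6, 32] -> max=32
step 6: append 8 -> window=[32, 8] -> max=32
step 7: append 2 -> window=[8, 2] -> max=8
step 8: append 32 -> window=[2, 32] -> max=32
step 9: append 35 -> window=[32, 35] -> max=35
step 10: append 17 -> window=[35, 17] -> max=35
step 11: append 5 -> window=[17, 5] -> max=17
step 12: append 28 -> window=[5, 28] -> max=28
step 13: append 2 -> window=[28, 2] -> max=28
step 14: append 33 -> window=[2, 33] -> max=33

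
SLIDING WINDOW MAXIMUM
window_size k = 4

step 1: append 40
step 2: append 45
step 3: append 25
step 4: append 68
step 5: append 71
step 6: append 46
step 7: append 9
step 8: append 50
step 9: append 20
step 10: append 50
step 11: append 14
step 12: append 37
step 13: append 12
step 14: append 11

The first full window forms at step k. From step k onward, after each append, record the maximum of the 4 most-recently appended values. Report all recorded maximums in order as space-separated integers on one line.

step 1: append 40 -> window=[40] (not full yet)
step 2: append 45 -> window=[40, 45] (not full yet)
step 3: append 25 -> window=[40, 45, 25] (not full yet)
step 4: append 68 -> window=[40, 45, 25, 68] -> max=68
step 5: append 71 -> window=[45, 25, 68, 71] -> max=71
step 6: append 46 -> window=[25, 68, 71, 46] -> max=71
step 7: append 9 -> window=[68, 71, 46, 9] -> max=71
step 8: append 50 -> window=[71, 46, 9, 50] -> max=71
step 9: append 20 -> window=[46, 9, 50, 20] -> max=50
step 10: append 50 -> window=[9, 50, 20, 50] -> max=50
step 11: append 14 -> window=[50, 20, 50, 14] -> max=50
step 12: append 37 -> window=[20, 50, 14, 37] -> max=50
step 13: append 12 -> window=[50, 14, 37, 12] -> max=50
step 14: append 11 -> window=[14, 37, 12, 11] -> max=37

Answer: 68 71 71 71 71 50 50 50 50 50 37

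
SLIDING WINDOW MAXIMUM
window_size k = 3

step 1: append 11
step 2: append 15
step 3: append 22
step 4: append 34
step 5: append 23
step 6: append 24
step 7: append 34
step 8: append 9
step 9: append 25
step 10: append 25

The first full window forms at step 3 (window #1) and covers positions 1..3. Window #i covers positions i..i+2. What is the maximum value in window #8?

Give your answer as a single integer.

Answer: 25

Derivation:
step 1: append 11 -> window=[11] (not full yet)
step 2: append 15 -> window=[11, 15] (not full yet)
step 3: append 22 -> window=[11, 15, 22] -> max=22
step 4: append 34 -> window=[15, 22, 34] -> max=34
step 5: append 23 -> window=[22, 34, 23] -> max=34
step 6: append 24 -> window=[34, 23, 24] -> max=34
step 7: append 34 -> window=[23, 24, 34] -> max=34
step 8: append 9 -> window=[24, 34, 9] -> max=34
step 9: append 25 -> window=[34, 9, 25] -> max=34
step 10: append 25 -> window=[9, 25, 25] -> max=25
Window #8 max = 25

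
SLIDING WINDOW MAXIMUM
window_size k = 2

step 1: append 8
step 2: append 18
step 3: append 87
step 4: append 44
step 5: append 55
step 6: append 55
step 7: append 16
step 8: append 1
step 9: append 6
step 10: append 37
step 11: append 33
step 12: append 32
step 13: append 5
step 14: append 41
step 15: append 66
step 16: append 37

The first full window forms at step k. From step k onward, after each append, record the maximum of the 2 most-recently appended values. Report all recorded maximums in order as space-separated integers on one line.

step 1: append 8 -> window=[8] (not full yet)
step 2: append 18 -> window=[8, 18] -> max=18
step 3: append 87 -> window=[18, 87] -> max=87
step 4: append 44 -> window=[87, 44] -> max=87
step 5: append 55 -> window=[44, 55] -> max=55
step 6: append 55 -> window=[55, 55] -> max=55
step 7: append 16 -> window=[55, 16] -> max=55
step 8: append 1 -> window=[16, 1] -> max=16
step 9: append 6 -> window=[1, 6] -> max=6
step 10: append 37 -> window=[6, 37] -> max=37
step 11: append 33 -> window=[37, 33] -> max=37
step 12: append 32 -> window=[33, 32] -> max=33
step 13: append 5 -> window=[32, 5] -> max=32
step 14: append 41 -> window=[5, 41] -> max=41
step 15: append 66 -> window=[41, 66] -> max=66
step 16: append 37 -> window=[66, 37] -> max=66

Answer: 18 87 87 55 55 55 16 6 37 37 33 32 41 66 66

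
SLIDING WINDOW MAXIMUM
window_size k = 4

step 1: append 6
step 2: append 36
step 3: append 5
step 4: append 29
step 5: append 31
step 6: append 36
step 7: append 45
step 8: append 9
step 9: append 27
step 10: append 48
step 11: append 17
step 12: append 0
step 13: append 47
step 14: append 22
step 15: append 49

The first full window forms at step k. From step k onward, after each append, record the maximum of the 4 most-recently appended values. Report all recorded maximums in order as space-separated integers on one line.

Answer: 36 36 36 45 45 45 48 48 48 48 47 49

Derivation:
step 1: append 6 -> window=[6] (not full yet)
step 2: append 36 -> window=[6, 36] (not full yet)
step 3: append 5 -> window=[6, 36, 5] (not full yet)
step 4: append 29 -> window=[6, 36, 5, 29] -> max=36
step 5: append 31 -> window=[36, 5, 29, 31] -> max=36
step 6: append 36 -> window=[5, 29, 31, 36] -> max=36
step 7: append 45 -> window=[29, 31, 36, 45] -> max=45
step 8: append 9 -> window=[31, 36, 45, 9] -> max=45
step 9: append 27 -> window=[36, 45, 9, 27] -> max=45
step 10: append 48 -> window=[45, 9, 27, 48] -> max=48
step 11: append 17 -> window=[9, 27, 48, 17] -> max=48
step 12: append 0 -> window=[27, 48, 17, 0] -> max=48
step 13: append 47 -> window=[48, 17, 0, 47] -> max=48
step 14: append 22 -> window=[17, 0, 47, 22] -> max=47
step 15: append 49 -> window=[0, 47, 22, 49] -> max=49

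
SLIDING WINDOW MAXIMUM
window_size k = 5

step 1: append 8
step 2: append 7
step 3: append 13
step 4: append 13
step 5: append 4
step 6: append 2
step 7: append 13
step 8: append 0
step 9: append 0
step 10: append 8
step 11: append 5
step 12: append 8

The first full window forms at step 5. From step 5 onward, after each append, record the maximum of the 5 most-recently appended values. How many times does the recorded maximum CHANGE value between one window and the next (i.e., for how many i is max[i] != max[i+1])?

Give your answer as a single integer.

Answer: 1

Derivation:
step 1: append 8 -> window=[8] (not full yet)
step 2: append 7 -> window=[8, 7] (not full yet)
step 3: append 13 -> window=[8, 7, 13] (not full yet)
step 4: append 13 -> window=[8, 7, 13, 13] (not full yet)
step 5: append 4 -> window=[8, 7, 13, 13, 4] -> max=13
step 6: append 2 -> window=[7, 13, 13, 4, 2] -> max=13
step 7: append 13 -> window=[13, 13, 4, 2, 13] -> max=13
step 8: append 0 -> window=[13, 4, 2, 13, 0] -> max=13
step 9: append 0 -> window=[4, 2, 13, 0, 0] -> max=13
step 10: append 8 -> window=[2, 13, 0, 0, 8] -> max=13
step 11: append 5 -> window=[13, 0, 0, 8, 5] -> max=13
step 12: append 8 -> window=[0, 0, 8, 5, 8] -> max=8
Recorded maximums: 13 13 13 13 13 13 13 8
Changes between consecutive maximums: 1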